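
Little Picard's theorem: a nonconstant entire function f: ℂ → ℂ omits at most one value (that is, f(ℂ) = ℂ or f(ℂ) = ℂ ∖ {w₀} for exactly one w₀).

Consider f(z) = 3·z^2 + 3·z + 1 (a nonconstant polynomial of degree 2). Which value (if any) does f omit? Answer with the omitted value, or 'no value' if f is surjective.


Little Picard bounds the complement of f(ℂ) to at most one point.
For every w ∈ ℂ, the equation p(z) − w = 0 is a nonconstant polynomial in z and hence has at least one root by the fundamental theorem of algebra. So p is surjective onto ℂ, omitting no value.

Omitted value: no value.


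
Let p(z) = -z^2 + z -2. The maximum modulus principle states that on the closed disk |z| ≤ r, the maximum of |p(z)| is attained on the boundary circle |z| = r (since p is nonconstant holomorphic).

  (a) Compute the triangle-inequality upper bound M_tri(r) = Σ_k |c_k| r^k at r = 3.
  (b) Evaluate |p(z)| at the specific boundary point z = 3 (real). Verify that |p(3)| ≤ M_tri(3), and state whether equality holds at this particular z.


Coefficients: c_0 = -2, c_1 = 1, c_2 = -1. Radius r = 3.
Part (a). Triangle bound: M_tri(r) = Σ_k |c_k| r^k
  = |-2|·3^0 + |1|·3^1 + |-1|·3^2
  = 2 + 3 + 9 = 14.
This bounds M(r) := max_{|z|=r} |p(z)| from above; equality holds iff all terms c_k z^k can be made to align in phase at a single z on |z|=r.
Part (b). At z = 3 (real, on the circle |z| = r):
  p(3) = (-2)·3^0 + (1)·3^1 + (-1)·3^2 = -8.
  |p(3)| = 8.
Check: |p(3)| = 8 ≤ 14 = M_tri(3). ✓ Equality does not hold at z = 3 (the coefficients have mixed signs, so the terms do not all align in phase there).

M_tri(3) = 14; |p(3)| = 8; equality at z=3: no.


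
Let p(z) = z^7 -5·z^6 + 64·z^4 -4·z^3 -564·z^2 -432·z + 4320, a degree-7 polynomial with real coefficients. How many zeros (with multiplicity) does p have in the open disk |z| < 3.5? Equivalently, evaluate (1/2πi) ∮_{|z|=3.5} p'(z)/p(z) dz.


The zeros of p are: (-2 + 2i), (-2 - 2i), (3 + 1i), (3 - 1i), -3, (3 + 3i), (3 - 3i).
Their magnitudes are: 2.828, 2.828, 3.162, 3.162, 3, 4.243, 4.243.
Zeros with |z| < R = 3.5: (-2 + 2i), (-2 - 2i), (3 + 1i), (3 - 1i), -3.
Count = 5.
By the argument principle, (1/2πi) ∮_{|z|=R} p'(z)/p(z) dz equals exactly this count.

Number of zeros inside |z| < 3.5: 5.


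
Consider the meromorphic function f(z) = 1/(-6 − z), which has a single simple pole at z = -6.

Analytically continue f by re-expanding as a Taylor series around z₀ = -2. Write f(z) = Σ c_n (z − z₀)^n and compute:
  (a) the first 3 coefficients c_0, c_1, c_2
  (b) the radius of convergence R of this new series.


Let w = z − z₀, so z = z₀ + w.
Then -6 − z = -6 − (z₀ + w) = (-6 − z₀) − w = -4 − w.
f(z) = 1/(-4 − w) = (1/(-4)) · 1/(1 − w/(-4)) = Σ_{n≥0} w^n / (-4)^(n+1).
So c_n = 1/(-4)^(n+1):
  c_0 = 1/(-4)^1 = -1/4.
  c_1 = 1/(-4)^2 = 1/16.
  c_2 = 1/(-4)^3 = -1/64.
The series is valid for |w/d| < 1, i.e. |z − z₀| < |d|.
Radius of convergence: R = |-6 − z₀| = |-4| = 4 (distance from z₀ to the singularity z = -6).

c_0 = -1/4, c_1 = 1/16, c_2 = -1/64; R = 4.


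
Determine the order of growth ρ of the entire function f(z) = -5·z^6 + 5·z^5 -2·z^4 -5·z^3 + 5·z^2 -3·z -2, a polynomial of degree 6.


|f(z)| ≤ Σ|c_k|·r^k = O(r^6) as r → ∞. Polynomial growth is O(e^{r^ε}) for every ε > 0 (since r^6/e^{r^ε} → 0), so ρ ≤ ε for all ε > 0, i.e. ρ = 0. Every nonconstant polynomial has order 0.
Therefore ρ = 0.

Order ρ = 0.


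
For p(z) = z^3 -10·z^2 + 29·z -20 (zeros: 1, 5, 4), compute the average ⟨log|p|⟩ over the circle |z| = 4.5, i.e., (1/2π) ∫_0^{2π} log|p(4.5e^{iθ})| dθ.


Zeros: 1, 4, 5; r = 4.5.
Inside |z| < r: 1, 4. Outside (|z| ≥ r): 5.
p(0) = -20, so log|p(0)| = log(20) = 2.9957.
Apply Jensen: I(r) = log|p(0)| + Σ_k log(r/|z_k|), summed over zeros inside |z| < r.
  log(r/|z_k|) for z_k = 1: log(4.5/1) = 1.5041
  log(r/|z_k|) for z_k = 4: log(4.5/4) = 0.1178
  Outside zeros (5) contribute nothing to the Jensen sum.
Sum over inside zeros: 1.6219.
I(r) = log|p(0)| + (inside sum) = 2.9957 + 1.6219 = 4.6176.
Note: since some zeros are outside |z| ≤ r, the simplified n·log(r) form does NOT apply — only the inside zeros contribute.

I(r) ≈ 4.6176.


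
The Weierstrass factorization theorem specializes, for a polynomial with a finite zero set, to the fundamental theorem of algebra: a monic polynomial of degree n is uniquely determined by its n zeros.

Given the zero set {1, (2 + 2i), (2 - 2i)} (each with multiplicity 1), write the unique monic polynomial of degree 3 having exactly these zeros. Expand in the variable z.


The polynomial is p(z) = ∏_{α ∈ S} (z − α), where S = {1, (2 + 2i), (2 - 2i)}.
Expanding the product yields: p(z) = z^3 -5·z^2 + 12·z -8.
Note conjugate pairs combine to real quadratics: (z − (2+2i))(z − (2−2i)) = z² − 4z + 8.
The resulting polynomial has degree 3 and real coefficients as required.

p(z) = z^3 -5·z^2 + 12·z -8.


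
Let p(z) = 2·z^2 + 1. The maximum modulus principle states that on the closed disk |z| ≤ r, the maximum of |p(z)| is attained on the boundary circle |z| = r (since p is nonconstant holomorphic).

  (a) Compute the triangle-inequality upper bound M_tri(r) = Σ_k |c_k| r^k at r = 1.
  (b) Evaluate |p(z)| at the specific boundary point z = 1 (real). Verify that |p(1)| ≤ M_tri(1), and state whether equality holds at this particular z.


Coefficients: c_0 = 1, c_1 = 0, c_2 = 2. Radius r = 1.
Part (a). Triangle bound: M_tri(r) = Σ_k |c_k| r^k
  = |1|·1^0 + |0|·1^1 + |2|·1^2
  = 1 + 0 + 2 = 3.
This bounds M(r) := max_{|z|=r} |p(z)| from above; equality holds iff all terms c_k z^k can be made to align in phase at a single z on |z|=r.
Part (b). At z = 1 (real, on the circle |z| = r):
  p(1) = (1)·1^0 + (0)·1^1 + (2)·1^2 = 3.
  |p(1)| = 3.
Since all nonzero coefficients share the same sign, |p(1)| = 3 = M_tri(1); the triangle bound is attained at z = 1, so in fact M(r) = 3.

M_tri(1) = 3; |p(1)| = 3; equality at z=1: yes.


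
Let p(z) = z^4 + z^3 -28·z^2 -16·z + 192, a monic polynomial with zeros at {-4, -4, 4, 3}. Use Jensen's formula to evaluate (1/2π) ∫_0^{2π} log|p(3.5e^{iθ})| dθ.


Zeros: -4, -4, 3, 4; r = 3.5.
Inside |z| < r: 3. Outside (|z| ≥ r): -4, -4, 4.
p(0) = 192, so log|p(0)| = log(192) = 5.2575.
Apply Jensen: I(r) = log|p(0)| + Σ_k log(r/|z_k|), summed over zeros inside |z| < r.
  log(r/|z_k|) for z_k = 3: log(3.5/3) = 0.1542
  Outside zeros (-4, -4, 4) contribute nothing to the Jensen sum.
Sum over inside zeros: 0.1542.
I(r) = log|p(0)| + (inside sum) = 5.2575 + 0.1542 = 5.4116.
Note: since some zeros are outside |z| ≤ r, the simplified n·log(r) form does NOT apply — only the inside zeros contribute.

I(r) ≈ 5.4116.


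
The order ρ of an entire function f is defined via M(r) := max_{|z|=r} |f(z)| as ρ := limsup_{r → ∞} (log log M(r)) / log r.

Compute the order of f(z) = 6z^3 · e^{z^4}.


M(r) = max_{|z|=r} |6|·|z|^3·|e^{z^4}| = 6·r^3 · e^{1r^4} (the factors attain their maxima compatibly on |z|=r). Then log M(r) = log 6 + 3·log r + 1r^4, dominated by the last term, so log log M(r) ~ 4·log r. The polynomial factor 6z^3 contributes only a log r term and does not affect the order. ρ = 4.
Therefore ρ = 4.

Order ρ = 4.


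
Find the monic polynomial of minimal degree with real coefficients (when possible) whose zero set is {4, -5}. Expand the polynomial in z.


The polynomial is p(z) = ∏_{α ∈ S} (z − α), where S = {4, -5}.
Expanding the product yields: p(z) = z^2 + z -20.
The resulting polynomial has degree 2 and real coefficients as required.

p(z) = z^2 + z -20.


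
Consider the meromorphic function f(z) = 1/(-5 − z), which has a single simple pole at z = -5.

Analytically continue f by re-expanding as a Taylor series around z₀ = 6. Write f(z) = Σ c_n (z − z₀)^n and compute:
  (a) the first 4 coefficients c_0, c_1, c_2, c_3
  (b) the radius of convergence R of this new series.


Let w = z − z₀, so z = z₀ + w.
Then -5 − z = -5 − (z₀ + w) = (-5 − z₀) − w = -11 − w.
f(z) = 1/(-11 − w) = (1/(-11)) · 1/(1 − w/(-11)) = Σ_{n≥0} w^n / (-11)^(n+1).
So c_n = 1/(-11)^(n+1):
  c_0 = 1/(-11)^1 = -1/11.
  c_1 = 1/(-11)^2 = 1/121.
  c_2 = 1/(-11)^3 = -1/1331.
  c_3 = 1/(-11)^4 = 1/14641.
The series is valid for |w/d| < 1, i.e. |z − z₀| < |d|.
Radius of convergence: R = |-5 − z₀| = |-11| = 11 (distance from z₀ to the singularity z = -5).

c_0 = -1/11, c_1 = 1/121, c_2 = -1/1331, c_3 = 1/14641; R = 11.


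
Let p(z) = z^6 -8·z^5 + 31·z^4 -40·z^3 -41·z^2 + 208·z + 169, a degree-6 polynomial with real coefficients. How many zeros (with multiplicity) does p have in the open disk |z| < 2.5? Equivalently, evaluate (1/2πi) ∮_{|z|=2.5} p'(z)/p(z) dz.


The zeros of p are: (3 + 2i), (3 - 2i), -1, (2 + 3i), (2 - 3i), -1.
Their magnitudes are: 3.606, 3.606, 1, 3.606, 3.606, 1.
Zeros with |z| < R = 2.5: -1, -1.
Count = 2.
By the argument principle, (1/2πi) ∮_{|z|=R} p'(z)/p(z) dz equals exactly this count.

Number of zeros inside |z| < 2.5: 2.


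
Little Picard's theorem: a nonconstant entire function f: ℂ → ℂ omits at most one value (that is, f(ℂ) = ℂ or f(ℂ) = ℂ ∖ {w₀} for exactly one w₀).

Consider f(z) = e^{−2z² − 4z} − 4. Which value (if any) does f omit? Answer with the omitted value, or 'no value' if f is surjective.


Little Picard bounds the complement of f(ℂ) to at most one point.
The exponent g(z) = −2z² − 4z is a nonconstant polynomial, hence surjective onto ℂ. So e^{g(z)} takes every value in {e^w : w ∈ ℂ} = ℂ ∖ {0}. Adding -4 shifts the range to ℂ ∖ {-4}. f omits exactly -4.

Omitted value: -4.


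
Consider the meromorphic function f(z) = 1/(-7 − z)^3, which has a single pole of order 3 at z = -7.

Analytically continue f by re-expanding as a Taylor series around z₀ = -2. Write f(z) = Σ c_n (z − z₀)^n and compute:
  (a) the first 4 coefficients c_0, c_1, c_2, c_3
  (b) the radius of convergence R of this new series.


Let w = z − z₀, so z = z₀ + w.
Then -7 − z = -7 − (z₀ + w) = (-7 − z₀) − w = -5 − w.
f(z) = 1/(-5 − w)^3 = (1/(-5)^3) · (1 − w/(-5))^{−3}.
By the binomial series (1−u)^{−3} = Σ_{n≥0} C(n+2, 2) u^n for |u|<1, with u = w/(-5):
  c_n = C(n+2, 2) / (-5)^(n+3).
  c_0 = 1/(-5)^3 = -1/125.
  c_1 = 3/(-5)^4 = 3/625.
  c_2 = 6/(-5)^5 = -6/3125.
  c_3 = 10/(-5)^6 = 2/3125.
The series is valid for |w/d| < 1, i.e. |z − z₀| < |d|.
Radius of convergence: R = |-7 − z₀| = |-5| = 5 (distance from z₀ to the singularity z = -7).

c_0 = -1/125, c_1 = 3/625, c_2 = -6/3125, c_3 = 2/3125; R = 5.


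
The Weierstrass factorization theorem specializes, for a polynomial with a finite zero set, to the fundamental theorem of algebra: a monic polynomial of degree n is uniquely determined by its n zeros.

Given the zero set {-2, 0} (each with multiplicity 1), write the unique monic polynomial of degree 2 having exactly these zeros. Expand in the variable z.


The polynomial is p(z) = ∏_{α ∈ S} (z − α), where S = {-2, 0}.
Expanding the product yields: p(z) = z^2 + 2·z.
The resulting polynomial has degree 2 and real coefficients as required.

p(z) = z^2 + 2·z.


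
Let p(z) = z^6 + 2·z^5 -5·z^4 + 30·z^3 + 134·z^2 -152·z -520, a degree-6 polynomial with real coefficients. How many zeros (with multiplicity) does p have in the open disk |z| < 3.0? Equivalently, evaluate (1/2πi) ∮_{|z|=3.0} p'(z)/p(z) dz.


The zeros of p are: (-3 + 1i), (-3 - 1i), (2 + 3i), (2 - 3i), -2, 2.
Their magnitudes are: 3.162, 3.162, 3.606, 3.606, 2, 2.
Zeros with |z| < R = 3.0: -2, 2.
Count = 2.
By the argument principle, (1/2πi) ∮_{|z|=R} p'(z)/p(z) dz equals exactly this count.

Number of zeros inside |z| < 3.0: 2.


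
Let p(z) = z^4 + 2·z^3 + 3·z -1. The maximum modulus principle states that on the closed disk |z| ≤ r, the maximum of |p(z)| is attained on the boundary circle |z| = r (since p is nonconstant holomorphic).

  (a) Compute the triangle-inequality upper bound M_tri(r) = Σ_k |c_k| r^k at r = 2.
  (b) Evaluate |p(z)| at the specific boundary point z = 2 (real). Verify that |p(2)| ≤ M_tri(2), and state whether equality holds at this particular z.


Coefficients: c_0 = -1, c_1 = 3, c_2 = 0, c_3 = 2, c_4 = 1. Radius r = 2.
Part (a). Triangle bound: M_tri(r) = Σ_k |c_k| r^k
  = |-1|·2^0 + |3|·2^1 + |0|·2^2 + |2|·2^3 + |1|·2^4
  = 1 + 6 + 0 + 16 + 16 = 39.
This bounds M(r) := max_{|z|=r} |p(z)| from above; equality holds iff all terms c_k z^k can be made to align in phase at a single z on |z|=r.
Part (b). At z = 2 (real, on the circle |z| = r):
  p(2) = (-1)·2^0 + (3)·2^1 + (0)·2^2 + (2)·2^3 + (1)·2^4 = 37.
  |p(2)| = 37.
Check: |p(2)| = 37 ≤ 39 = M_tri(2). ✓ Equality does not hold at z = 2 (the coefficients have mixed signs, so the terms do not all align in phase there).

M_tri(2) = 39; |p(2)| = 37; equality at z=2: no.


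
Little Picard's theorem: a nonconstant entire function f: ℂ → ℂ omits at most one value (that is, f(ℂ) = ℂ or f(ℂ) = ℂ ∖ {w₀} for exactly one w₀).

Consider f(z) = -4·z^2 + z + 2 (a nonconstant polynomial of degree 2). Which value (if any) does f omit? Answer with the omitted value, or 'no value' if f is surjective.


Little Picard bounds the complement of f(ℂ) to at most one point.
For every w ∈ ℂ, the equation p(z) − w = 0 is a nonconstant polynomial in z and hence has at least one root by the fundamental theorem of algebra. So p is surjective onto ℂ, omitting no value.

Omitted value: no value.


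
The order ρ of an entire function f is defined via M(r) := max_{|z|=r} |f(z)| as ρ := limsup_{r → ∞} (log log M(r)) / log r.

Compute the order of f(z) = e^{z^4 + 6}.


|e^{z^4 + 6}| = e^{Re(1·z^4) + 6} ≤ e^{1|z|^4 + 6} = e^{1r^4 + 6} on |z| = r, so ρ ≤ 4. Choosing z on |z|=r so that 1·z^4 is real positive (always possible by picking arg z appropriately) gives |f(z)| = e^{1r^4 + 6}, matching the bound. The additive constant 6 does not affect log log M(r) ~ 4·log r. Hence ρ = 4.
Therefore ρ = 4.

Order ρ = 4.


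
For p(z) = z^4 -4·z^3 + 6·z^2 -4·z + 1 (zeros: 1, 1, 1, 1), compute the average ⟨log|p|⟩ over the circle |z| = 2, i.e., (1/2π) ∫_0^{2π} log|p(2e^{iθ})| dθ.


Zeros: 1, 1, 1, 1; r = 2.
Inside |z| < r: 1, 1, 1, 1. Outside (|z| ≥ r): ∅.
p(0) = 1, so log|p(0)| = log(1) = 0.0000.
Apply Jensen: I(r) = log|p(0)| + Σ_k log(r/|z_k|), summed over zeros inside |z| < r.
  log(r/|z_k|) for z_k = 1: log(2/1) = 0.6931
  log(r/|z_k|) for z_k = 1: log(2/1) = 0.6931
  log(r/|z_k|) for z_k = 1: log(2/1) = 0.6931
  log(r/|z_k|) for z_k = 1: log(2/1) = 0.6931
Sum over inside zeros: 2.7726.
I(r) = log|p(0)| + (inside sum) = 0.0000 + 2.7726 = 2.7726.
Closed form (all zeros inside, monic): I(r) = n·log(r) = 4·log(2) = 2.7726. ✓

I(r) ≈ 2.7726.


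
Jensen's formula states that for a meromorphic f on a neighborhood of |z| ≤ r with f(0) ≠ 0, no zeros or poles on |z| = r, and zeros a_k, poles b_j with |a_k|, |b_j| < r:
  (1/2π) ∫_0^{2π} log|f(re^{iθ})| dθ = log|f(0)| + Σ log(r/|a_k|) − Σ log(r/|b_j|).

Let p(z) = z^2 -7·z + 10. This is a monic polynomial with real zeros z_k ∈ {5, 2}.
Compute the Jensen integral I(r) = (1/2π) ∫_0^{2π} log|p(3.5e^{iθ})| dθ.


Zeros: 2, 5; r = 3.5.
Inside |z| < r: 2. Outside (|z| ≥ r): 5.
p(0) = 10, so log|p(0)| = log(10) = 2.3026.
Apply Jensen: I(r) = log|p(0)| + Σ_k log(r/|z_k|), summed over zeros inside |z| < r.
  log(r/|z_k|) for z_k = 2: log(3.5/2) = 0.5596
  Outside zeros (5) contribute nothing to the Jensen sum.
Sum over inside zeros: 0.5596.
I(r) = log|p(0)| + (inside sum) = 2.3026 + 0.5596 = 2.8622.
Note: since some zeros are outside |z| ≤ r, the simplified n·log(r) form does NOT apply — only the inside zeros contribute.

I(r) ≈ 2.8622.


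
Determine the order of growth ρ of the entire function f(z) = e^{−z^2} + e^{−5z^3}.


Each summand is entire of order 2 and 3 respectively (as in the single-exponential case). The order of a sum is at most the max of the orders, so ρ ≤ 3. For the lower bound: on |z|=r choose arg z so that -5z^3 is real positive; then |e^{-5z^3}| = e^{5r^3} while |e^{-1z^2}| ≤ e^{1r^2} = o(e^{5r^3}). So |f| ≥ e^{5r^3}(1 − o(1)) and ρ ≥ 3. Hence ρ = max(2, 3) = 3.
Therefore ρ = 3.

Order ρ = 3.


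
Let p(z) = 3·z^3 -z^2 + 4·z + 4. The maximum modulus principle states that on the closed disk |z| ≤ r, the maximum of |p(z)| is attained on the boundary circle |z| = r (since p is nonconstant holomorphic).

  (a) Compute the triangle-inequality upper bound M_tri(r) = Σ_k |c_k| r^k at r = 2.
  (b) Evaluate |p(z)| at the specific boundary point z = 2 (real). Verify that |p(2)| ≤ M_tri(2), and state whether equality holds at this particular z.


Coefficients: c_0 = 4, c_1 = 4, c_2 = -1, c_3 = 3. Radius r = 2.
Part (a). Triangle bound: M_tri(r) = Σ_k |c_k| r^k
  = |4|·2^0 + |4|·2^1 + |-1|·2^2 + |3|·2^3
  = 4 + 8 + 4 + 24 = 40.
This bounds M(r) := max_{|z|=r} |p(z)| from above; equality holds iff all terms c_k z^k can be made to align in phase at a single z on |z|=r.
Part (b). At z = 2 (real, on the circle |z| = r):
  p(2) = (4)·2^0 + (4)·2^1 + (-1)·2^2 + (3)·2^3 = 32.
  |p(2)| = 32.
Check: |p(2)| = 32 ≤ 40 = M_tri(2). ✓ Equality does not hold at z = 2 (the coefficients have mixed signs, so the terms do not all align in phase there).

M_tri(2) = 40; |p(2)| = 32; equality at z=2: no.


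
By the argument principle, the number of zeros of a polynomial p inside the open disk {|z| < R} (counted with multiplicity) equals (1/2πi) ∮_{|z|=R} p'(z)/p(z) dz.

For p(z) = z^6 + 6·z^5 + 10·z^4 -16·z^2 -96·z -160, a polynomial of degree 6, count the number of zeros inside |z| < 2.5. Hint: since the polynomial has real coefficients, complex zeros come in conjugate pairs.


The zeros of p are: (-3 + 1i), (-3 - 1i), (0 + 2i), (0 - 2i), -2, 2.
Their magnitudes are: 3.162, 3.162, 2, 2, 2, 2.
Zeros with |z| < R = 2.5: (0 + 2i), (0 - 2i), -2, 2.
Count = 4.
By the argument principle, (1/2πi) ∮_{|z|=R} p'(z)/p(z) dz equals exactly this count.

Number of zeros inside |z| < 2.5: 4.


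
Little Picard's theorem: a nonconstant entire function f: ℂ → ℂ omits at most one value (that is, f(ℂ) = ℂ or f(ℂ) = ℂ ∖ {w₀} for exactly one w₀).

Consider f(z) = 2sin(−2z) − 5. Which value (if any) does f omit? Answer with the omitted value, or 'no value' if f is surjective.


Little Picard bounds the complement of f(ℂ) to at most one point.
sin is entire and surjective onto ℂ: for every w ∈ ℂ, sin(ζ) = w has a solution ζ ∈ ℂ (e.g., via the complex inverse arcsin). With ζ = −2z this gives z = ζ/(-2). Then 2·sin(−2z) takes every value in 2·ℂ = ℂ, and adding -5 is a bijection of ℂ. So f is surjective and omits no value. (Note: only on the real line is sin bounded by [−1, 1].)

Omitted value: no value.


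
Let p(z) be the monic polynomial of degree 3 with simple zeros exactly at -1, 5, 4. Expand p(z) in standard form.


The polynomial is p(z) = ∏_{α ∈ S} (z − α), where S = {-1, 5, 4}.
Expanding the product yields: p(z) = z^3 -8·z^2 + 11·z + 20.
The resulting polynomial has degree 3 and real coefficients as required.

p(z) = z^3 -8·z^2 + 11·z + 20.


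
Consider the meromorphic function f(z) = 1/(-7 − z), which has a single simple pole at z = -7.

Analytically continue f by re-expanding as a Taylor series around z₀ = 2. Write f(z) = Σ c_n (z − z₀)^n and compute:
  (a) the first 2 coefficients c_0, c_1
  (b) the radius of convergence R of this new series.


Let w = z − z₀, so z = z₀ + w.
Then -7 − z = -7 − (z₀ + w) = (-7 − z₀) − w = -9 − w.
f(z) = 1/(-9 − w) = (1/(-9)) · 1/(1 − w/(-9)) = Σ_{n≥0} w^n / (-9)^(n+1).
So c_n = 1/(-9)^(n+1):
  c_0 = 1/(-9)^1 = -1/9.
  c_1 = 1/(-9)^2 = 1/81.
The series is valid for |w/d| < 1, i.e. |z − z₀| < |d|.
Radius of convergence: R = |-7 − z₀| = |-9| = 9 (distance from z₀ to the singularity z = -7).

c_0 = -1/9, c_1 = 1/81; R = 9.


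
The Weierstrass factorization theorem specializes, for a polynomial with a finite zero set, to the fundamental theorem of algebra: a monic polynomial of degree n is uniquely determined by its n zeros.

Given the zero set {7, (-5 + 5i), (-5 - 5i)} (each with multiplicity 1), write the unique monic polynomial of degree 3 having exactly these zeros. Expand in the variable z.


The polynomial is p(z) = ∏_{α ∈ S} (z − α), where S = {7, (-5 + 5i), (-5 - 5i)}.
Expanding the product yields: p(z) = z^3 + 3·z^2 -20·z -350.
Note conjugate pairs combine to real quadratics: (z − (-5+5i))(z − (-5−5i)) = z² + 10z + 50.
The resulting polynomial has degree 3 and real coefficients as required.

p(z) = z^3 + 3·z^2 -20·z -350.


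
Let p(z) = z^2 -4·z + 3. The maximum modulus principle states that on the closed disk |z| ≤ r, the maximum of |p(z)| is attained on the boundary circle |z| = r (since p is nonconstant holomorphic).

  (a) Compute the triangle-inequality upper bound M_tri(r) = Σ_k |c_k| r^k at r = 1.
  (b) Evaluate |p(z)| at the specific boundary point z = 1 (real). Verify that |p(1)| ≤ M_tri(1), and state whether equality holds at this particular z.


Coefficients: c_0 = 3, c_1 = -4, c_2 = 1. Radius r = 1.
Part (a). Triangle bound: M_tri(r) = Σ_k |c_k| r^k
  = |3|·1^0 + |-4|·1^1 + |1|·1^2
  = 3 + 4 + 1 = 8.
This bounds M(r) := max_{|z|=r} |p(z)| from above; equality holds iff all terms c_k z^k can be made to align in phase at a single z on |z|=r.
Part (b). At z = 1 (real, on the circle |z| = r):
  p(1) = (3)·1^0 + (-4)·1^1 + (1)·1^2 = 0.
  |p(1)| = 0.
Check: |p(1)| = 0 ≤ 8 = M_tri(1). ✓ Equality does not hold at z = 1 (the coefficients have mixed signs, so the terms do not all align in phase there).

M_tri(1) = 8; |p(1)| = 0; equality at z=1: no.


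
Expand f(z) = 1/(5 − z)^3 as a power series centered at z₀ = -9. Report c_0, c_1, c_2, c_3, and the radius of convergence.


Let w = z − z₀, so z = z₀ + w.
Then 5 − z = 5 − (z₀ + w) = (5 − z₀) − w = 14 − w.
f(z) = 1/(14 − w)^3 = (1/(14)^3) · (1 − w/(14))^{−3}.
By the binomial series (1−u)^{−3} = Σ_{n≥0} C(n+2, 2) u^n for |u|<1, with u = w/(14):
  c_n = C(n+2, 2) / (14)^(n+3).
  c_0 = 1/(14)^3 = 1/2744.
  c_1 = 3/(14)^4 = 3/38416.
  c_2 = 6/(14)^5 = 3/268912.
  c_3 = 10/(14)^6 = 5/3764768.
The series is valid for |w/d| < 1, i.e. |z − z₀| < |d|.
Radius of convergence: R = |5 − z₀| = |14| = 14 (distance from z₀ to the singularity z = 5).

c_0 = 1/2744, c_1 = 3/38416, c_2 = 3/268912, c_3 = 5/3764768; R = 14.


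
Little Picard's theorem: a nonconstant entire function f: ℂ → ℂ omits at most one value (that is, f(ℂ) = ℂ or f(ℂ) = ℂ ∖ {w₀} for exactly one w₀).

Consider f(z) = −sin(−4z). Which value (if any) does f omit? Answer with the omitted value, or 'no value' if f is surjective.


Little Picard bounds the complement of f(ℂ) to at most one point.
sin is entire and surjective onto ℂ: for every w ∈ ℂ, sin(ζ) = w has a solution ζ ∈ ℂ (e.g., via the complex inverse arcsin). With ζ = −4z this gives z = ζ/(-4). Then -1·sin(−4z) takes every value in -1·ℂ = ℂ, and adding 0 is a bijection of ℂ. So f is surjective and omits no value. (Note: only on the real line is sin bounded by [−1, 1].)

Omitted value: no value.


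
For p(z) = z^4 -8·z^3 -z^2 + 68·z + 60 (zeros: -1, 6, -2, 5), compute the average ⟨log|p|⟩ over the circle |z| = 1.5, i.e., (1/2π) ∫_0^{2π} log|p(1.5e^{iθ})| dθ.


Zeros: -2, -1, 5, 6; r = 1.5.
Inside |z| < r: -1. Outside (|z| ≥ r): -2, 5, 6.
p(0) = 60, so log|p(0)| = log(60) = 4.0943.
Apply Jensen: I(r) = log|p(0)| + Σ_k log(r/|z_k|), summed over zeros inside |z| < r.
  log(r/|z_k|) for z_k = -1: log(1.5/1) = 0.4055
  Outside zeros (-2, 5, 6) contribute nothing to the Jensen sum.
Sum over inside zeros: 0.4055.
I(r) = log|p(0)| + (inside sum) = 4.0943 + 0.4055 = 4.4998.
Note: since some zeros are outside |z| ≤ r, the simplified n·log(r) form does NOT apply — only the inside zeros contribute.

I(r) ≈ 4.4998.


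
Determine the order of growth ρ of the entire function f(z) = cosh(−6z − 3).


cosh(w) is a linear combination of e^{iw} and e^{−iw} (or e^w, e^{−w} in the hyperbolic case), so |cosh(w)| ≤ e^{|w|}. With w = −6z − 3, |w| ≤ 6|z| + 3 = 6r + 3 on |z| = r, giving M(r) ≤ e^{6r + 3}, so ρ ≤ 1. On a suitable ray (z = it for sin/cos; z = t for sinh/cosh, t real → ∞), |cosh(−6z − 3)| grows like e^{6|t|}/2, so ρ ≥ 1. Hence ρ = 1.
Therefore ρ = 1.

Order ρ = 1.


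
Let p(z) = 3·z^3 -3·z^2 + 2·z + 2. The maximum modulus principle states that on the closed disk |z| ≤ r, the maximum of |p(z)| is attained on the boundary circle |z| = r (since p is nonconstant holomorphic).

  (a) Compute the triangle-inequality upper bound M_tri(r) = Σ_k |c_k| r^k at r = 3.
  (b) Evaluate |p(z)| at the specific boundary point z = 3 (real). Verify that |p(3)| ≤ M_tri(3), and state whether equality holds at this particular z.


Coefficients: c_0 = 2, c_1 = 2, c_2 = -3, c_3 = 3. Radius r = 3.
Part (a). Triangle bound: M_tri(r) = Σ_k |c_k| r^k
  = |2|·3^0 + |2|·3^1 + |-3|·3^2 + |3|·3^3
  = 2 + 6 + 27 + 81 = 116.
This bounds M(r) := max_{|z|=r} |p(z)| from above; equality holds iff all terms c_k z^k can be made to align in phase at a single z on |z|=r.
Part (b). At z = 3 (real, on the circle |z| = r):
  p(3) = (2)·3^0 + (2)·3^1 + (-3)·3^2 + (3)·3^3 = 62.
  |p(3)| = 62.
Check: |p(3)| = 62 ≤ 116 = M_tri(3). ✓ Equality does not hold at z = 3 (the coefficients have mixed signs, so the terms do not all align in phase there).

M_tri(3) = 116; |p(3)| = 62; equality at z=3: no.


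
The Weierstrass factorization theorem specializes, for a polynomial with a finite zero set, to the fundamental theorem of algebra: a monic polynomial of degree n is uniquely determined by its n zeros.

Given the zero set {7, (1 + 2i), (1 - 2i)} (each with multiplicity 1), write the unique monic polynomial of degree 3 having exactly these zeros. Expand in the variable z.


The polynomial is p(z) = ∏_{α ∈ S} (z − α), where S = {7, (1 + 2i), (1 - 2i)}.
Expanding the product yields: p(z) = z^3 -9·z^2 + 19·z -35.
Note conjugate pairs combine to real quadratics: (z − (1+2i))(z − (1−2i)) = z² − 2z + 5.
The resulting polynomial has degree 3 and real coefficients as required.

p(z) = z^3 -9·z^2 + 19·z -35.


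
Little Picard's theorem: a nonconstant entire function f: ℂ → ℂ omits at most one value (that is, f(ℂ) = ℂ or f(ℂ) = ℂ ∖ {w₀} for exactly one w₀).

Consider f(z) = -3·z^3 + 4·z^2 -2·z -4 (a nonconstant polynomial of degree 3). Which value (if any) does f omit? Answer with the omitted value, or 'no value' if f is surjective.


Little Picard bounds the complement of f(ℂ) to at most one point.
For every w ∈ ℂ, the equation p(z) − w = 0 is a nonconstant polynomial in z and hence has at least one root by the fundamental theorem of algebra. So p is surjective onto ℂ, omitting no value.

Omitted value: no value.


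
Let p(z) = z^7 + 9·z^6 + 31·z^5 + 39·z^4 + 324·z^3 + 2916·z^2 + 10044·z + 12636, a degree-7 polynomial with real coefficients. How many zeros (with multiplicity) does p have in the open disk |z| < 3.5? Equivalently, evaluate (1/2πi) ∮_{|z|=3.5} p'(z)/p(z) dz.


The zeros of p are: -3, (-3 + 2i), (-3 - 2i), (-3 + 3i), (-3 - 3i), (3 + 3i), (3 - 3i).
Their magnitudes are: 3, 3.606, 3.606, 4.243, 4.243, 4.243, 4.243.
Zeros with |z| < R = 3.5: -3.
Count = 1.
By the argument principle, (1/2πi) ∮_{|z|=R} p'(z)/p(z) dz equals exactly this count.

Number of zeros inside |z| < 3.5: 1.


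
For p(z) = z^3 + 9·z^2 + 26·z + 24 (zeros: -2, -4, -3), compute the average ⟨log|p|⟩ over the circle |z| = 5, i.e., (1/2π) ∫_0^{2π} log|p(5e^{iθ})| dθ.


Zeros: -4, -3, -2; r = 5.
Inside |z| < r: -4, -3, -2. Outside (|z| ≥ r): ∅.
p(0) = 24, so log|p(0)| = log(24) = 3.1781.
Apply Jensen: I(r) = log|p(0)| + Σ_k log(r/|z_k|), summed over zeros inside |z| < r.
  log(r/|z_k|) for z_k = -2: log(5/2) = 0.9163
  log(r/|z_k|) for z_k = -4: log(5/4) = 0.2231
  log(r/|z_k|) for z_k = -3: log(5/3) = 0.5108
Sum over inside zeros: 1.6503.
I(r) = log|p(0)| + (inside sum) = 3.1781 + 1.6503 = 4.8283.
Closed form (all zeros inside, monic): I(r) = n·log(r) = 3·log(5) = 4.8283. ✓

I(r) ≈ 4.8283.


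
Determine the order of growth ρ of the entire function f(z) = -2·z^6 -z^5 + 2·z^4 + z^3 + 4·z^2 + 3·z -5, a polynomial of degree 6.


|f(z)| ≤ Σ|c_k|·r^k = O(r^6) as r → ∞. Polynomial growth is O(e^{r^ε}) for every ε > 0 (since r^6/e^{r^ε} → 0), so ρ ≤ ε for all ε > 0, i.e. ρ = 0. Every nonconstant polynomial has order 0.
Therefore ρ = 0.

Order ρ = 0.


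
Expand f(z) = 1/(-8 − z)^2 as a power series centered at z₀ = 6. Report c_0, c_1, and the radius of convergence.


Let w = z − z₀, so z = z₀ + w.
Then -8 − z = -8 − (z₀ + w) = (-8 − z₀) − w = -14 − w.
f(z) = 1/(-14 − w)^2 = (1/(-14)^2) · (1 − w/(-14))^{−2}.
By the binomial series (1−u)^{−2} = Σ_{n≥0} C(n+1, 1) u^n for |u|<1, with u = w/(-14):
  c_n = C(n+1, 1) / (-14)^(n+2).
  c_0 = 1/(-14)^2 = 1/196.
  c_1 = 2/(-14)^3 = -1/1372.
The series is valid for |w/d| < 1, i.e. |z − z₀| < |d|.
Radius of convergence: R = |-8 − z₀| = |-14| = 14 (distance from z₀ to the singularity z = -8).

c_0 = 1/196, c_1 = -1/1372; R = 14.


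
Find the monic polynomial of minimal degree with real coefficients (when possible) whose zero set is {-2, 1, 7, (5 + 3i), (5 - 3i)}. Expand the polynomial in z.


The polynomial is p(z) = ∏_{α ∈ S} (z − α), where S = {-2, 1, 7, (5 + 3i), (5 - 3i)}.
Expanding the product yields: p(z) = z^5 -16·z^4 + 85·z^3 -100·z^2 -446·z + 476.
Note conjugate pairs combine to real quadratics: (z − (5+3i))(z − (5−3i)) = z² − 10z + 34.
The resulting polynomial has degree 5 and real coefficients as required.

p(z) = z^5 -16·z^4 + 85·z^3 -100·z^2 -446·z + 476.


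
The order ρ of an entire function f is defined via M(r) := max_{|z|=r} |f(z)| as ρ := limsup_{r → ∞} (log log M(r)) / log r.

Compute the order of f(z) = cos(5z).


cos(w) is a linear combination of e^{iw} and e^{−iw} (or e^w, e^{−w} in the hyperbolic case), so |cos(w)| ≤ e^{|w|}. With w = 5z, |w| ≤ 5|z| + 0 = 5r + 0 on |z| = r, giving M(r) ≤ e^{5r + 0}, so ρ ≤ 1. On a suitable ray (z = it for sin/cos; z = t for sinh/cosh, t real → ∞), |cos(5z)| grows like e^{5|t|}/2, so ρ ≥ 1. Hence ρ = 1.
Therefore ρ = 1.

Order ρ = 1.


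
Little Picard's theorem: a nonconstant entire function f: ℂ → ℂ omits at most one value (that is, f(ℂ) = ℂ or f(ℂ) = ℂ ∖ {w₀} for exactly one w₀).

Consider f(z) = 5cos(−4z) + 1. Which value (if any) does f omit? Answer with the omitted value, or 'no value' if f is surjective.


Little Picard bounds the complement of f(ℂ) to at most one point.
cos is entire and surjective onto ℂ: for every w ∈ ℂ, cos(ζ) = w has a solution ζ ∈ ℂ (e.g., via the complex inverse arccos). With ζ = −4z this gives z = ζ/(-4). Then 5·cos(−4z) takes every value in 5·ℂ = ℂ, and adding 1 is a bijection of ℂ. So f is surjective and omits no value. (Note: only on the real line is cos bounded by [−1, 1].)

Omitted value: no value.


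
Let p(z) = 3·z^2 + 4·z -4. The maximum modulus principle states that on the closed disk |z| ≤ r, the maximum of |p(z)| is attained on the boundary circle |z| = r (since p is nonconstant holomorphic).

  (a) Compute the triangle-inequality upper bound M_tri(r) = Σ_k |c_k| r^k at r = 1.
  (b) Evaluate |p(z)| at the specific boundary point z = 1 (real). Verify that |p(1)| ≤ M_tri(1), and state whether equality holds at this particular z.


Coefficients: c_0 = -4, c_1 = 4, c_2 = 3. Radius r = 1.
Part (a). Triangle bound: M_tri(r) = Σ_k |c_k| r^k
  = |-4|·1^0 + |4|·1^1 + |3|·1^2
  = 4 + 4 + 3 = 11.
This bounds M(r) := max_{|z|=r} |p(z)| from above; equality holds iff all terms c_k z^k can be made to align in phase at a single z on |z|=r.
Part (b). At z = 1 (real, on the circle |z| = r):
  p(1) = (-4)·1^0 + (4)·1^1 + (3)·1^2 = 3.
  |p(1)| = 3.
Check: |p(1)| = 3 ≤ 11 = M_tri(1). ✓ Equality does not hold at z = 1 (the coefficients have mixed signs, so the terms do not all align in phase there).

M_tri(1) = 11; |p(1)| = 3; equality at z=1: no.


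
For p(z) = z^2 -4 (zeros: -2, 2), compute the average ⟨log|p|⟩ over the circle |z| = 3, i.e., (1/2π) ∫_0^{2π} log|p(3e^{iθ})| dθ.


Zeros: -2, 2; r = 3.
Inside |z| < r: -2, 2. Outside (|z| ≥ r): ∅.
p(0) = -4, so log|p(0)| = log(4) = 1.3863.
Apply Jensen: I(r) = log|p(0)| + Σ_k log(r/|z_k|), summed over zeros inside |z| < r.
  log(r/|z_k|) for z_k = -2: log(3/2) = 0.4055
  log(r/|z_k|) for z_k = 2: log(3/2) = 0.4055
Sum over inside zeros: 0.8109.
I(r) = log|p(0)| + (inside sum) = 1.3863 + 0.8109 = 2.1972.
Closed form (all zeros inside, monic): I(r) = n·log(r) = 2·log(3) = 2.1972. ✓

I(r) ≈ 2.1972.


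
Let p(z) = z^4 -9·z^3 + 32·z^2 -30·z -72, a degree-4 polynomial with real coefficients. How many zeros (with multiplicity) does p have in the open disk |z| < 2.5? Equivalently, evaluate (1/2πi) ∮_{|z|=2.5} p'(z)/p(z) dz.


The zeros of p are: 4, (3 + 3i), (3 - 3i), -1.
Their magnitudes are: 4, 4.243, 4.243, 1.
Zeros with |z| < R = 2.5: -1.
Count = 1.
By the argument principle, (1/2πi) ∮_{|z|=R} p'(z)/p(z) dz equals exactly this count.

Number of zeros inside |z| < 2.5: 1.


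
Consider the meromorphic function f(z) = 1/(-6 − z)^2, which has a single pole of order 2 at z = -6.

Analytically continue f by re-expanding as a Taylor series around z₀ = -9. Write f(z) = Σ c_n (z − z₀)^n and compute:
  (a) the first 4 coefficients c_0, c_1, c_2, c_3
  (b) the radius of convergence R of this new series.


Let w = z − z₀, so z = z₀ + w.
Then -6 − z = -6 − (z₀ + w) = (-6 − z₀) − w = 3 − w.
f(z) = 1/(3 − w)^2 = (1/(3)^2) · (1 − w/(3))^{−2}.
By the binomial series (1−u)^{−2} = Σ_{n≥0} C(n+1, 1) u^n for |u|<1, with u = w/(3):
  c_n = C(n+1, 1) / (3)^(n+2).
  c_0 = 1/(3)^2 = 1/9.
  c_1 = 2/(3)^3 = 2/27.
  c_2 = 3/(3)^4 = 1/27.
  c_3 = 4/(3)^5 = 4/243.
The series is valid for |w/d| < 1, i.e. |z − z₀| < |d|.
Radius of convergence: R = |-6 − z₀| = |3| = 3 (distance from z₀ to the singularity z = -6).

c_0 = 1/9, c_1 = 2/27, c_2 = 1/27, c_3 = 4/243; R = 3.


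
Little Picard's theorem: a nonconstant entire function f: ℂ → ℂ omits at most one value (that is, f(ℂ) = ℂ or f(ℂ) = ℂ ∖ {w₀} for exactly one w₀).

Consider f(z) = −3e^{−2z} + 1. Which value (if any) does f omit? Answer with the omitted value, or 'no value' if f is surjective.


Little Picard bounds the complement of f(ℂ) to at most one point.
e^{−2z} is never zero on ℂ, so -3·e^{−2z} takes every value in ℂ ∖ {0}. Adding 1 shifts the range to ℂ ∖ {1}. Thus f omits exactly the value 1.

Omitted value: 1.


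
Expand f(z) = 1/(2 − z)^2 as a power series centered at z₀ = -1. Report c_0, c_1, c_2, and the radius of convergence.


Let w = z − z₀, so z = z₀ + w.
Then 2 − z = 2 − (z₀ + w) = (2 − z₀) − w = 3 − w.
f(z) = 1/(3 − w)^2 = (1/(3)^2) · (1 − w/(3))^{−2}.
By the binomial series (1−u)^{−2} = Σ_{n≥0} C(n+1, 1) u^n for |u|<1, with u = w/(3):
  c_n = C(n+1, 1) / (3)^(n+2).
  c_0 = 1/(3)^2 = 1/9.
  c_1 = 2/(3)^3 = 2/27.
  c_2 = 3/(3)^4 = 1/27.
The series is valid for |w/d| < 1, i.e. |z − z₀| < |d|.
Radius of convergence: R = |2 − z₀| = |3| = 3 (distance from z₀ to the singularity z = 2).

c_0 = 1/9, c_1 = 2/27, c_2 = 1/27; R = 3.


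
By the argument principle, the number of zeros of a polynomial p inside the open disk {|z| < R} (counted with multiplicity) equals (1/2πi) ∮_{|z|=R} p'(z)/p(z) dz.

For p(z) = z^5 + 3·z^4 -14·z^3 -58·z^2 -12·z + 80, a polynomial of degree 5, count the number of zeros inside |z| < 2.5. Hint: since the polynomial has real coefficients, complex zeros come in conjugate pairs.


The zeros of p are: (-3 + 1i), (-3 - 1i), -2, 4, 1.
Their magnitudes are: 3.162, 3.162, 2, 4, 1.
Zeros with |z| < R = 2.5: -2, 1.
Count = 2.
By the argument principle, (1/2πi) ∮_{|z|=R} p'(z)/p(z) dz equals exactly this count.

Number of zeros inside |z| < 2.5: 2.


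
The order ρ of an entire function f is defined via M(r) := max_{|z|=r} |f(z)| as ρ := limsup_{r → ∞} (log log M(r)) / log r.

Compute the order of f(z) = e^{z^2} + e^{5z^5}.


Each summand is entire of order 2 and 5 respectively (as in the single-exponential case). The order of a sum is at most the max of the orders, so ρ ≤ 5. For the lower bound: on |z|=r choose arg z so that 5z^5 is real positive; then |e^{5z^5}| = e^{5r^5} while |e^{1z^2}| ≤ e^{1r^2} = o(e^{5r^5}). So |f| ≥ e^{5r^5}(1 − o(1)) and ρ ≥ 5. Hence ρ = max(2, 5) = 5.
Therefore ρ = 5.

Order ρ = 5.


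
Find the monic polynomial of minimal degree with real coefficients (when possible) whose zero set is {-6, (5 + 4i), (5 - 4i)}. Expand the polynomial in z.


The polynomial is p(z) = ∏_{α ∈ S} (z − α), where S = {-6, (5 + 4i), (5 - 4i)}.
Expanding the product yields: p(z) = z^3 -4·z^2 -19·z + 246.
Note conjugate pairs combine to real quadratics: (z − (5+4i))(z − (5−4i)) = z² − 10z + 41.
The resulting polynomial has degree 3 and real coefficients as required.

p(z) = z^3 -4·z^2 -19·z + 246.


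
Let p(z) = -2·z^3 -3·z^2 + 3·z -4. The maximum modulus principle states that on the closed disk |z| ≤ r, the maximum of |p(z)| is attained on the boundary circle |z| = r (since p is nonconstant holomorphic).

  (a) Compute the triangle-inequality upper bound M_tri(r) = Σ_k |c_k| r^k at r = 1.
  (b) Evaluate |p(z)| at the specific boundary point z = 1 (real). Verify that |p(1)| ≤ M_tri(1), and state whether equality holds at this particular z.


Coefficients: c_0 = -4, c_1 = 3, c_2 = -3, c_3 = -2. Radius r = 1.
Part (a). Triangle bound: M_tri(r) = Σ_k |c_k| r^k
  = |-4|·1^0 + |3|·1^1 + |-3|·1^2 + |-2|·1^3
  = 4 + 3 + 3 + 2 = 12.
This bounds M(r) := max_{|z|=r} |p(z)| from above; equality holds iff all terms c_k z^k can be made to align in phase at a single z on |z|=r.
Part (b). At z = 1 (real, on the circle |z| = r):
  p(1) = (-4)·1^0 + (3)·1^1 + (-3)·1^2 + (-2)·1^3 = -6.
  |p(1)| = 6.
Check: |p(1)| = 6 ≤ 12 = M_tri(1). ✓ Equality does not hold at z = 1 (the coefficients have mixed signs, so the terms do not all align in phase there).

M_tri(1) = 12; |p(1)| = 6; equality at z=1: no.


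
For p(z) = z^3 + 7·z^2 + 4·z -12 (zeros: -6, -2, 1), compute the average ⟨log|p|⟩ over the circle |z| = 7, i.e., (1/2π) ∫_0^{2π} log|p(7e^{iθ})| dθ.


Zeros: -6, -2, 1; r = 7.
Inside |z| < r: -6, -2, 1. Outside (|z| ≥ r): ∅.
p(0) = -12, so log|p(0)| = log(12) = 2.4849.
Apply Jensen: I(r) = log|p(0)| + Σ_k log(r/|z_k|), summed over zeros inside |z| < r.
  log(r/|z_k|) for z_k = -6: log(7/6) = 0.1542
  log(r/|z_k|) for z_k = -2: log(7/2) = 1.2528
  log(r/|z_k|) for z_k = 1: log(7/1) = 1.9459
Sum over inside zeros: 3.3528.
I(r) = log|p(0)| + (inside sum) = 2.4849 + 3.3528 = 5.8377.
Closed form (all zeros inside, monic): I(r) = n·log(r) = 3·log(7) = 5.8377. ✓

I(r) ≈ 5.8377.


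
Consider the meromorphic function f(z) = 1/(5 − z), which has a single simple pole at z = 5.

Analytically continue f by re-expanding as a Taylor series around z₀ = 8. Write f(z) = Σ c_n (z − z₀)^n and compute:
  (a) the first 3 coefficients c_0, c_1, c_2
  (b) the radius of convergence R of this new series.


Let w = z − z₀, so z = z₀ + w.
Then 5 − z = 5 − (z₀ + w) = (5 − z₀) − w = -3 − w.
f(z) = 1/(-3 − w) = (1/(-3)) · 1/(1 − w/(-3)) = Σ_{n≥0} w^n / (-3)^(n+1).
So c_n = 1/(-3)^(n+1):
  c_0 = 1/(-3)^1 = -1/3.
  c_1 = 1/(-3)^2 = 1/9.
  c_2 = 1/(-3)^3 = -1/27.
The series is valid for |w/d| < 1, i.e. |z − z₀| < |d|.
Radius of convergence: R = |5 − z₀| = |-3| = 3 (distance from z₀ to the singularity z = 5).

c_0 = -1/3, c_1 = 1/9, c_2 = -1/27; R = 3.
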